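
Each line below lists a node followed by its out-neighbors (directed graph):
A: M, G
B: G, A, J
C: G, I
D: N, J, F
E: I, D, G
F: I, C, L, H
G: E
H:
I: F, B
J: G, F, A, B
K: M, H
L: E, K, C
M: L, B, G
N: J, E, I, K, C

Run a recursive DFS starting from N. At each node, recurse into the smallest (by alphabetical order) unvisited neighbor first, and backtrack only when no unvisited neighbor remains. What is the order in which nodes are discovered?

N → C → G → E → D → F → H → I → B → A → M → L → K → J

Visit N
N → C
C → G
G → E
E → D
D → F
F → H
F → I
I → B
B → A
A → M
M → L
L → K
B → J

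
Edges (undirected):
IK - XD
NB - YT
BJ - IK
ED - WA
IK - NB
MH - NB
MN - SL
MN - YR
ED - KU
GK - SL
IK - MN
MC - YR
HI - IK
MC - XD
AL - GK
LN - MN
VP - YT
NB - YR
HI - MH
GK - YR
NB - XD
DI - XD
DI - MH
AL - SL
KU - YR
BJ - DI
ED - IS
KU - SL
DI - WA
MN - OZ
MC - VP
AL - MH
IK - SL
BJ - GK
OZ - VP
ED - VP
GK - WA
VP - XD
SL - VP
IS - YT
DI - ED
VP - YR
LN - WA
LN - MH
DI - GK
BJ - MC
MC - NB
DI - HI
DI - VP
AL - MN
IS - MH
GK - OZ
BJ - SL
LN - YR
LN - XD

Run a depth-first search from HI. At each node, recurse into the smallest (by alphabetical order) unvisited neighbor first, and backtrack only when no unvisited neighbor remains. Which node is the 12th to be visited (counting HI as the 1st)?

MN

Visit HI
HI → DI
DI → BJ
BJ → GK
GK → AL
AL → MH
MH → IS
IS → ED
ED → KU
KU → SL
SL → IK
IK → MN
MN → LN
LN → WA
LN → XD
XD → MC
MC → NB
NB → YR
YR → VP
VP → OZ
VP → YT

Visit order: HI, DI, BJ, GK, AL, MH, IS, ED, KU, SL, IK, MN, LN, WA, XD, MC, NB, YR, VP, OZ, YT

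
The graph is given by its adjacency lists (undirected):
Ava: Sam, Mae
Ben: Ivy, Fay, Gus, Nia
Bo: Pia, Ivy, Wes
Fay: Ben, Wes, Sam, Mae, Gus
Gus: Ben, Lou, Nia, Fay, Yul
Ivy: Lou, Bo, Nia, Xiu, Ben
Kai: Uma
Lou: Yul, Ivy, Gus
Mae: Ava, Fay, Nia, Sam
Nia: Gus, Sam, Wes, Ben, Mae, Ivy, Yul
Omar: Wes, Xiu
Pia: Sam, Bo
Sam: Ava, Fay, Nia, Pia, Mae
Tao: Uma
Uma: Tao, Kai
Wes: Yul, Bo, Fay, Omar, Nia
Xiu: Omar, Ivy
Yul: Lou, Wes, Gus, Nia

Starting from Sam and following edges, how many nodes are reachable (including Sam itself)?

BFS from Sam visits: Sam, Pia, Nia, Mae, Fay, Ava, Bo, Yul, Wes, Ivy, Gus, Ben, Lou, Omar, Xiu
Reachable nodes: 15 of 18 total.

15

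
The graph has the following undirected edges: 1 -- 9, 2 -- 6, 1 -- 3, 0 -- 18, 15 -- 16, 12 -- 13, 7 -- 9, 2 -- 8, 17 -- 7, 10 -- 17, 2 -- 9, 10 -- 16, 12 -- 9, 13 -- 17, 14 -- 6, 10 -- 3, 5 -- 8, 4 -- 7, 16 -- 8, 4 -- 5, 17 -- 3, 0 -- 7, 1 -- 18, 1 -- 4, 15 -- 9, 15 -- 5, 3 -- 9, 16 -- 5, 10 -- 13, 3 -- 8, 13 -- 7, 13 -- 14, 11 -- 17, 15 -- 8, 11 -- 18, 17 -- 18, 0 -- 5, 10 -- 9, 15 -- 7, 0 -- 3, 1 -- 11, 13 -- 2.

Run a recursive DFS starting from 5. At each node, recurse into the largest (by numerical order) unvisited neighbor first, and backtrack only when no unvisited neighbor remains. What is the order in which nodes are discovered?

5 → 16 → 15 → 9 → 12 → 13 → 17 → 18 → 11 → 1 → 4 → 7 → 0 → 3 → 10 → 8 → 2 → 6 → 14

Visit 5
5 → 16
16 → 15
15 → 9
9 → 12
12 → 13
13 → 17
17 → 18
18 → 11
11 → 1
1 → 4
4 → 7
7 → 0
0 → 3
3 → 10
3 → 8
8 → 2
2 → 6
6 → 14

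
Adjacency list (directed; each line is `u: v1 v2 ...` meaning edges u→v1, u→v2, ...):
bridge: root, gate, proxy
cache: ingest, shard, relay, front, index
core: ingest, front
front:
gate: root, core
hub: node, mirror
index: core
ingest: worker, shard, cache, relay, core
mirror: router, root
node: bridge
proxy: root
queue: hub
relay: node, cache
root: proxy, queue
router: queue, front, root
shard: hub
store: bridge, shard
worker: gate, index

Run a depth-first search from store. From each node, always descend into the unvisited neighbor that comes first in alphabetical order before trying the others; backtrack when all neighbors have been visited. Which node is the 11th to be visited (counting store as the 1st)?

Visit store
store → bridge
bridge → gate
gate → core
core → front
core → ingest
ingest → cache
cache → index
cache → relay
relay → node
cache → shard
shard → hub
hub → mirror
mirror → root
root → proxy
root → queue
mirror → router
ingest → worker

Visit order: store, bridge, gate, core, front, ingest, cache, index, relay, node, shard, hub, mirror, root, proxy, queue, router, worker

shard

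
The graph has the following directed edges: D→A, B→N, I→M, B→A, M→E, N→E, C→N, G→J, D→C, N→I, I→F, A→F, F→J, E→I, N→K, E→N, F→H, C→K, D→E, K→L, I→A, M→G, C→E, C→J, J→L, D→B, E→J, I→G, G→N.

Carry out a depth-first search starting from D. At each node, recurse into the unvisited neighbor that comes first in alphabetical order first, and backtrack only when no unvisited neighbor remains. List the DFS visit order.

D, A, F, H, J, L, B, N, E, I, G, M, K, C

Visit D
D → A
A → F
F → H
F → J
J → L
D → B
B → N
N → E
E → I
I → G
I → M
N → K
D → C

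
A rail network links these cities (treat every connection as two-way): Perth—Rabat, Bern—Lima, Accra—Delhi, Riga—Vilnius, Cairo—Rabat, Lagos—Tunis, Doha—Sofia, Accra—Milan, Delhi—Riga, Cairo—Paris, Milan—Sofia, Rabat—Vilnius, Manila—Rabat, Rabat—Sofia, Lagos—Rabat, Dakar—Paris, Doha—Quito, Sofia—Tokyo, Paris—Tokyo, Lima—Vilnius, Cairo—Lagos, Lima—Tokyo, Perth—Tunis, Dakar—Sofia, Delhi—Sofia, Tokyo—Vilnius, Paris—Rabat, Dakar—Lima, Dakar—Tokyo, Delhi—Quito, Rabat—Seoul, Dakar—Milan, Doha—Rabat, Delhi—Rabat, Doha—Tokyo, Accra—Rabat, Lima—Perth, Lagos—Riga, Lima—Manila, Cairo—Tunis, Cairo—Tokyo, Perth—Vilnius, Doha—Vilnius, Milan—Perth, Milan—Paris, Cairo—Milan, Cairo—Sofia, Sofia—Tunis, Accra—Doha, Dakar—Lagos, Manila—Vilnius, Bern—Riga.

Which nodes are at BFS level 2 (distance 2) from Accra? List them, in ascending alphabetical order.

Level 0: Accra
Level 1: Delhi, Doha, Milan, Rabat
Level 2: Cairo, Dakar, Lagos, Manila, Paris, Perth, Quito, Riga, Seoul, Sofia, Tokyo, Vilnius
Level 3: Bern, Lima, Tunis

Cairo, Dakar, Lagos, Manila, Paris, Perth, Quito, Riga, Seoul, Sofia, Tokyo, Vilnius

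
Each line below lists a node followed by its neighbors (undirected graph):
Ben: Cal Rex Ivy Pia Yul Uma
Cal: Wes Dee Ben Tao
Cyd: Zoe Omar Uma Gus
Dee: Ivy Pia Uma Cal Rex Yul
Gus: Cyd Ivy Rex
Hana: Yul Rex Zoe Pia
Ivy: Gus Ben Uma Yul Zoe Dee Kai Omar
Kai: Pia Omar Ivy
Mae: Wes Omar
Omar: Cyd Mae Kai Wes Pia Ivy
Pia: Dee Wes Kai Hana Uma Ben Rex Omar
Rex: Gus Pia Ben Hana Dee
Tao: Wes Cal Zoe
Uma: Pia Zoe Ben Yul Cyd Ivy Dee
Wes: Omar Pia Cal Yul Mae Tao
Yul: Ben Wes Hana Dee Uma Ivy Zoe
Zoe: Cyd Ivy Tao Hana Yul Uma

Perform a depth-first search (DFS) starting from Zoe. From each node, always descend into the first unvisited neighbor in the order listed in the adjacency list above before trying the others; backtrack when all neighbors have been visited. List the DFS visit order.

Zoe → Cyd → Omar → Mae → Wes → Pia → Dee → Ivy → Gus → Rex → Ben → Cal → Tao → Yul → Hana → Uma → Kai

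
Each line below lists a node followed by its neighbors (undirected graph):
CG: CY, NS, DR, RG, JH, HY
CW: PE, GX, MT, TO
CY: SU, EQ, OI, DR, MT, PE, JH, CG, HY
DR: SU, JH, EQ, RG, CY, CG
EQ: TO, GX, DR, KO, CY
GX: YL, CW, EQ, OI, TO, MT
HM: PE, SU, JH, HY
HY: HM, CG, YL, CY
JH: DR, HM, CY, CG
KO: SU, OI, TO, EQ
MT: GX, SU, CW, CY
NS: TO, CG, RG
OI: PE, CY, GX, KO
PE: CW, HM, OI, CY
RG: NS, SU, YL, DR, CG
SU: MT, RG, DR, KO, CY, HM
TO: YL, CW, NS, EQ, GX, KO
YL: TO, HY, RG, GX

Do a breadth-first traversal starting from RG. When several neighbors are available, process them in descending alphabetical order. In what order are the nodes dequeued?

RG YL SU NS DR CG TO HY GX MT KO HM CY JH EQ CW OI PE

Visit RG; enqueue YL, SU, NS, DR, CG → queue [YL, SU, NS, DR, CG]
Visit YL; enqueue TO, HY, GX → queue [SU, NS, DR, CG, TO, HY, GX]
Visit SU; enqueue MT, KO, HM, CY → queue [NS, DR, CG, TO, HY, GX, MT, KO, HM, CY]
Visit NS → queue [DR, CG, TO, HY, GX, MT, KO, HM, CY]
Visit DR; enqueue JH, EQ → queue [CG, TO, HY, GX, MT, KO, HM, CY, JH, EQ]
Visit CG → queue [TO, HY, GX, MT, KO, HM, CY, JH, EQ]
Visit TO; enqueue CW → queue [HY, GX, MT, KO, HM, CY, JH, EQ, CW]
Visit HY → queue [GX, MT, KO, HM, CY, JH, EQ, CW]
Visit GX; enqueue OI → queue [MT, KO, HM, CY, JH, EQ, CW, OI]
Visit MT → queue [KO, HM, CY, JH, EQ, CW, OI]
Visit KO → queue [HM, CY, JH, EQ, CW, OI]
Visit HM; enqueue PE → queue [CY, JH, EQ, CW, OI, PE]
Visit CY → queue [JH, EQ, CW, OI, PE]
Visit JH → queue [EQ, CW, OI, PE]
Visit EQ → queue [CW, OI, PE]
Visit CW → queue [OI, PE]
Visit OI → queue [PE]
Visit PE → queue []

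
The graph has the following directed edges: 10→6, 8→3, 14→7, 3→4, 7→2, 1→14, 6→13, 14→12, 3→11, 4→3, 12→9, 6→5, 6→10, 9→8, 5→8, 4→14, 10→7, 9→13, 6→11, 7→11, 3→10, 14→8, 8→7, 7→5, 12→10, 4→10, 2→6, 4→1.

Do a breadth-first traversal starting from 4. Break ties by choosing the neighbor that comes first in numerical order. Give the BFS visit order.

Visit 4; enqueue 1, 3, 10, 14 → queue [1, 3, 10, 14]
Visit 1 → queue [3, 10, 14]
Visit 3; enqueue 11 → queue [10, 14, 11]
Visit 10; enqueue 6, 7 → queue [14, 11, 6, 7]
Visit 14; enqueue 8, 12 → queue [11, 6, 7, 8, 12]
Visit 11 → queue [6, 7, 8, 12]
Visit 6; enqueue 5, 13 → queue [7, 8, 12, 5, 13]
Visit 7; enqueue 2 → queue [8, 12, 5, 13, 2]
Visit 8 → queue [12, 5, 13, 2]
Visit 12; enqueue 9 → queue [5, 13, 2, 9]
Visit 5 → queue [13, 2, 9]
Visit 13 → queue [2, 9]
Visit 2 → queue [9]
Visit 9 → queue []

4 1 3 10 14 11 6 7 8 12 5 13 2 9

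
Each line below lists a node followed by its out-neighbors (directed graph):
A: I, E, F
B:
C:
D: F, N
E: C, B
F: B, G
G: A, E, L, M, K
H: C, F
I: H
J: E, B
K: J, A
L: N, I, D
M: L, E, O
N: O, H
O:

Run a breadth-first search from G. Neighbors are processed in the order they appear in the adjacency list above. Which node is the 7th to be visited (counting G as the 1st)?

I

Visit G; enqueue A, E, L, M, K → queue [A, E, L, M, K]
Visit A; enqueue I, F → queue [E, L, M, K, I, F]
Visit E; enqueue C, B → queue [L, M, K, I, F, C, B]
Visit L; enqueue N, D → queue [M, K, I, F, C, B, N, D]
Visit M; enqueue O → queue [K, I, F, C, B, N, D, O]
Visit K; enqueue J → queue [I, F, C, B, N, D, O, J]
Visit I; enqueue H → queue [F, C, B, N, D, O, J, H]
Visit F → queue [C, B, N, D, O, J, H]
Visit C → queue [B, N, D, O, J, H]
Visit B → queue [N, D, O, J, H]
Visit N → queue [D, O, J, H]
Visit D → queue [O, J, H]
Visit O → queue [J, H]
Visit J → queue [H]
Visit H → queue []

Visit order: G, A, E, L, M, K, I, F, C, B, N, D, O, J, H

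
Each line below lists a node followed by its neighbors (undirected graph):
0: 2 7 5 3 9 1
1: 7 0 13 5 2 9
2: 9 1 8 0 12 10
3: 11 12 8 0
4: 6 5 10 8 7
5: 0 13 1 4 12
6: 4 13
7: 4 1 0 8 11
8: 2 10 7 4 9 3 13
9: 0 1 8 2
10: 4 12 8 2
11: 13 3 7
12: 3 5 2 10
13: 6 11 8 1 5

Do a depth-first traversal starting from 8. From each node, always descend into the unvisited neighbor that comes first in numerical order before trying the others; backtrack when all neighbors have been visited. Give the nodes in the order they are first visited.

8, 2, 0, 1, 5, 4, 6, 13, 11, 3, 12, 10, 7, 9

Visit 8
8 → 2
2 → 0
0 → 1
1 → 5
5 → 4
4 → 6
6 → 13
13 → 11
11 → 3
3 → 12
12 → 10
11 → 7
1 → 9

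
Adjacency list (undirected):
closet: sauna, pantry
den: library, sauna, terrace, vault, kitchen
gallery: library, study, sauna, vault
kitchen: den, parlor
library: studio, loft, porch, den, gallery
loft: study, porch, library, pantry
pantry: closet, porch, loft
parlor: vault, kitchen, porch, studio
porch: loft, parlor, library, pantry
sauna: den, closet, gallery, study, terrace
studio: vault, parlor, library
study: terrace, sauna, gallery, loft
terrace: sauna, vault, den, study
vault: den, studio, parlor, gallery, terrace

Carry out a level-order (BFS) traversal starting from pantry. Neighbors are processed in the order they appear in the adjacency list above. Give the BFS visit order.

Visit pantry; enqueue closet, porch, loft → queue [closet, porch, loft]
Visit closet; enqueue sauna → queue [porch, loft, sauna]
Visit porch; enqueue parlor, library → queue [loft, sauna, parlor, library]
Visit loft; enqueue study → queue [sauna, parlor, library, study]
Visit sauna; enqueue den, gallery, terrace → queue [parlor, library, study, den, gallery, terrace]
Visit parlor; enqueue vault, kitchen, studio → queue [library, study, den, gallery, terrace, vault, kitchen, studio]
Visit library → queue [study, den, gallery, terrace, vault, kitchen, studio]
Visit study → queue [den, gallery, terrace, vault, kitchen, studio]
Visit den → queue [gallery, terrace, vault, kitchen, studio]
Visit gallery → queue [terrace, vault, kitchen, studio]
Visit terrace → queue [vault, kitchen, studio]
Visit vault → queue [kitchen, studio]
Visit kitchen → queue [studio]
Visit studio → queue []

pantry, closet, porch, loft, sauna, parlor, library, study, den, gallery, terrace, vault, kitchen, studio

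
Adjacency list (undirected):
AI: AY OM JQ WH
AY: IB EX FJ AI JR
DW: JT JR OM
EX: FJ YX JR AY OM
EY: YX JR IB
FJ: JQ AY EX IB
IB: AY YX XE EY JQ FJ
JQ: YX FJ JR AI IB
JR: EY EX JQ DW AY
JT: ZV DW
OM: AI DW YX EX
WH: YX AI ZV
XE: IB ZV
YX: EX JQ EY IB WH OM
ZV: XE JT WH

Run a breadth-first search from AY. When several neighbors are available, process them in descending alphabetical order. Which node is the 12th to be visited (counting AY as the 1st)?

Visit AY; enqueue JR, IB, FJ, EX, AI → queue [JR, IB, FJ, EX, AI]
Visit JR; enqueue JQ, EY, DW → queue [IB, FJ, EX, AI, JQ, EY, DW]
Visit IB; enqueue YX, XE → queue [FJ, EX, AI, JQ, EY, DW, YX, XE]
Visit FJ → queue [EX, AI, JQ, EY, DW, YX, XE]
Visit EX; enqueue OM → queue [AI, JQ, EY, DW, YX, XE, OM]
Visit AI; enqueue WH → queue [JQ, EY, DW, YX, XE, OM, WH]
Visit JQ → queue [EY, DW, YX, XE, OM, WH]
Visit EY → queue [DW, YX, XE, OM, WH]
Visit DW; enqueue JT → queue [YX, XE, OM, WH, JT]
Visit YX → queue [XE, OM, WH, JT]
Visit XE; enqueue ZV → queue [OM, WH, JT, ZV]
Visit OM → queue [WH, JT, ZV]
Visit WH → queue [JT, ZV]
Visit JT → queue [ZV]
Visit ZV → queue []

Visit order: AY, JR, IB, FJ, EX, AI, JQ, EY, DW, YX, XE, OM, WH, JT, ZV

OM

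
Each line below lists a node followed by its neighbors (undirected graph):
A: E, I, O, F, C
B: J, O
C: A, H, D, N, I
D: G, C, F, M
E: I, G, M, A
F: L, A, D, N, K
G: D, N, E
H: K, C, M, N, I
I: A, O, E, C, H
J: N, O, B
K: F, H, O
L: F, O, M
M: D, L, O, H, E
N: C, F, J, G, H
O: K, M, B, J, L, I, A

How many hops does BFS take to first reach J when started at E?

Level 0: E
Level 1: A, G, I, M
Level 2: C, D, F, H, L, N, O
Level 3: B, J, K
J first appears at level 3.

3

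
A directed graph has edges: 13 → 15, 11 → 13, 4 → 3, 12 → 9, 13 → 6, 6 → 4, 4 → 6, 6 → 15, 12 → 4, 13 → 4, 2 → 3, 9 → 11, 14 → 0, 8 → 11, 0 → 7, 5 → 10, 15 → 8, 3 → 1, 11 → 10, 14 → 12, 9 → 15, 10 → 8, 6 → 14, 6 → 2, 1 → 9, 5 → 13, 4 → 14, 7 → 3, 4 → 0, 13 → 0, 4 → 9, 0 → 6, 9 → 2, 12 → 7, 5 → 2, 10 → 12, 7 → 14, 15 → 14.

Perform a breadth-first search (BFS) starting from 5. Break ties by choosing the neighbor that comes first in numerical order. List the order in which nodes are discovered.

5 → 2 → 10 → 13 → 3 → 8 → 12 → 0 → 4 → 6 → 15 → 1 → 11 → 7 → 9 → 14

Visit 5; enqueue 2, 10, 13 → queue [2, 10, 13]
Visit 2; enqueue 3 → queue [10, 13, 3]
Visit 10; enqueue 8, 12 → queue [13, 3, 8, 12]
Visit 13; enqueue 0, 4, 6, 15 → queue [3, 8, 12, 0, 4, 6, 15]
Visit 3; enqueue 1 → queue [8, 12, 0, 4, 6, 15, 1]
Visit 8; enqueue 11 → queue [12, 0, 4, 6, 15, 1, 11]
Visit 12; enqueue 7, 9 → queue [0, 4, 6, 15, 1, 11, 7, 9]
Visit 0 → queue [4, 6, 15, 1, 11, 7, 9]
Visit 4; enqueue 14 → queue [6, 15, 1, 11, 7, 9, 14]
Visit 6 → queue [15, 1, 11, 7, 9, 14]
Visit 15 → queue [1, 11, 7, 9, 14]
Visit 1 → queue [11, 7, 9, 14]
Visit 11 → queue [7, 9, 14]
Visit 7 → queue [9, 14]
Visit 9 → queue [14]
Visit 14 → queue []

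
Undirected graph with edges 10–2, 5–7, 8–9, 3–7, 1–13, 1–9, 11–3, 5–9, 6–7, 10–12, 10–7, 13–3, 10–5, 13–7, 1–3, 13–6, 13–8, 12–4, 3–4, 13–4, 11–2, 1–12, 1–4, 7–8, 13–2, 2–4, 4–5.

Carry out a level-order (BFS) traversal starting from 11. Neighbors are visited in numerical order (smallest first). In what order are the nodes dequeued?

11 -> 2 -> 3 -> 4 -> 10 -> 13 -> 1 -> 7 -> 5 -> 12 -> 6 -> 8 -> 9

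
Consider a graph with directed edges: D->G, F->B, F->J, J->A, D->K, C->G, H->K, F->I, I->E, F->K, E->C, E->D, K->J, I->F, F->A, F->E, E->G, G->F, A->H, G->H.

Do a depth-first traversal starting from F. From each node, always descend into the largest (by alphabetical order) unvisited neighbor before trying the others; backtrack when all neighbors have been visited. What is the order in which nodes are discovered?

Visit F
F → K
K → J
J → A
A → H
F → I
I → E
E → G
E → D
E → C
F → B

F, K, J, A, H, I, E, G, D, C, B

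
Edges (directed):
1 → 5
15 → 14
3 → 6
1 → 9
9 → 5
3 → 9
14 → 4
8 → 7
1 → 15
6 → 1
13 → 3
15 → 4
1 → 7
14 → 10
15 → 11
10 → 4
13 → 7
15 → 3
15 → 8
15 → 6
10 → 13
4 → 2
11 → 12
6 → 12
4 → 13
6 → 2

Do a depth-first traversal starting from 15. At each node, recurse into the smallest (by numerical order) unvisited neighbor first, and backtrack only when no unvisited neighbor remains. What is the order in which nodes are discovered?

Visit 15
15 → 3
3 → 6
6 → 1
1 → 5
1 → 7
1 → 9
6 → 2
6 → 12
15 → 4
4 → 13
15 → 8
15 → 11
15 → 14
14 → 10

15 → 3 → 6 → 1 → 5 → 7 → 9 → 2 → 12 → 4 → 13 → 8 → 11 → 14 → 10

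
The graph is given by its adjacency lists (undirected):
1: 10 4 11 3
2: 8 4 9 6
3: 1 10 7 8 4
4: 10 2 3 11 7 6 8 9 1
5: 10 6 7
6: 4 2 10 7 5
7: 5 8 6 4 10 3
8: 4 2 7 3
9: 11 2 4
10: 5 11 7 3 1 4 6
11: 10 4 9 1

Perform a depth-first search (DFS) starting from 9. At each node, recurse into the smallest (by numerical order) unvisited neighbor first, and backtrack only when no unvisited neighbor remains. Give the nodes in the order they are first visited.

9, 2, 4, 1, 3, 7, 5, 6, 10, 11, 8

Visit 9
9 → 2
2 → 4
4 → 1
1 → 3
3 → 7
7 → 5
5 → 6
6 → 10
10 → 11
7 → 8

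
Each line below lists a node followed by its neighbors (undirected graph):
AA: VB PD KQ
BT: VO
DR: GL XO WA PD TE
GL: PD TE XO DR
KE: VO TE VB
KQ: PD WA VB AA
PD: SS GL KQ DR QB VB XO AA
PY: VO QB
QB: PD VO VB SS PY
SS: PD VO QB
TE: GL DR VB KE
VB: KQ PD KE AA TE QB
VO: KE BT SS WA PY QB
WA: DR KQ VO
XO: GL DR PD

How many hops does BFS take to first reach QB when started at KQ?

Level 0: KQ
Level 1: AA, PD, VB, WA
Level 2: DR, GL, KE, QB, SS, TE, VO, XO
Level 3: BT, PY
QB first appears at level 2.

2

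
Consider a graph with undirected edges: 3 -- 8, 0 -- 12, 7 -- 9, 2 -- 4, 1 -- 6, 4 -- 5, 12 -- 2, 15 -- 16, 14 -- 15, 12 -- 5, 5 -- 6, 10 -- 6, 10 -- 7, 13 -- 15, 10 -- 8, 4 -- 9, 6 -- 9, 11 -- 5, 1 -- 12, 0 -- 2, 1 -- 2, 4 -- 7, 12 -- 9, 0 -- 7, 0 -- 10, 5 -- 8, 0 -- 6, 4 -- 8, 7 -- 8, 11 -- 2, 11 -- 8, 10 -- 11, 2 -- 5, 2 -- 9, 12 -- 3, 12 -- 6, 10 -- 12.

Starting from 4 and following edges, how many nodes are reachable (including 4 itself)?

13

BFS from 4 visits: 4, 9, 8, 7, 5, 2, 12, 6, 11, 10, 3, 0, 1
Reachable nodes: 13 of 17 total.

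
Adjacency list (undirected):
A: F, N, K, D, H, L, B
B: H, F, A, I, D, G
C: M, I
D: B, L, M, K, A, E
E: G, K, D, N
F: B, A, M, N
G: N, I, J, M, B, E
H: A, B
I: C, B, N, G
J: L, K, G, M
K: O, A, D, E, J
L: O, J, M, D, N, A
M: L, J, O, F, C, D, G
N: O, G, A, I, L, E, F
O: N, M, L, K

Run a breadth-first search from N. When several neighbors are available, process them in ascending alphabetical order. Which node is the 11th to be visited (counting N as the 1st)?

Visit N; enqueue A, E, F, G, I, L, O → queue [A, E, F, G, I, L, O]
Visit A; enqueue B, D, H, K → queue [E, F, G, I, L, O, B, D, H, K]
Visit E → queue [F, G, I, L, O, B, D, H, K]
Visit F; enqueue M → queue [G, I, L, O, B, D, H, K, M]
Visit G; enqueue J → queue [I, L, O, B, D, H, K, M, J]
Visit I; enqueue C → queue [L, O, B, D, H, K, M, J, C]
Visit L → queue [O, B, D, H, K, M, J, C]
Visit O → queue [B, D, H, K, M, J, C]
Visit B → queue [D, H, K, M, J, C]
Visit D → queue [H, K, M, J, C]
Visit H → queue [K, M, J, C]
Visit K → queue [M, J, C]
Visit M → queue [J, C]
Visit J → queue [C]
Visit C → queue []

Visit order: N, A, E, F, G, I, L, O, B, D, H, K, M, J, C

H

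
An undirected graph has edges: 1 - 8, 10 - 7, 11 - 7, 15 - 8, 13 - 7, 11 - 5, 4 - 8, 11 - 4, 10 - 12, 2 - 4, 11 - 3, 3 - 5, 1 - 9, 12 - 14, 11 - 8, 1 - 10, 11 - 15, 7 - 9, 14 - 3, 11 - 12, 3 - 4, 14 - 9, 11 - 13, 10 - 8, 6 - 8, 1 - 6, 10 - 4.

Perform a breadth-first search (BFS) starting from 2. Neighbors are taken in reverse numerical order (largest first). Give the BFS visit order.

Visit 2; enqueue 4 → queue [4]
Visit 4; enqueue 11, 10, 8, 3 → queue [11, 10, 8, 3]
Visit 11; enqueue 15, 13, 12, 7, 5 → queue [10, 8, 3, 15, 13, 12, 7, 5]
Visit 10; enqueue 1 → queue [8, 3, 15, 13, 12, 7, 5, 1]
Visit 8; enqueue 6 → queue [3, 15, 13, 12, 7, 5, 1, 6]
Visit 3; enqueue 14 → queue [15, 13, 12, 7, 5, 1, 6, 14]
Visit 15 → queue [13, 12, 7, 5, 1, 6, 14]
Visit 13 → queue [12, 7, 5, 1, 6, 14]
Visit 12 → queue [7, 5, 1, 6, 14]
Visit 7; enqueue 9 → queue [5, 1, 6, 14, 9]
Visit 5 → queue [1, 6, 14, 9]
Visit 1 → queue [6, 14, 9]
Visit 6 → queue [14, 9]
Visit 14 → queue [9]
Visit 9 → queue []

2 4 11 10 8 3 15 13 12 7 5 1 6 14 9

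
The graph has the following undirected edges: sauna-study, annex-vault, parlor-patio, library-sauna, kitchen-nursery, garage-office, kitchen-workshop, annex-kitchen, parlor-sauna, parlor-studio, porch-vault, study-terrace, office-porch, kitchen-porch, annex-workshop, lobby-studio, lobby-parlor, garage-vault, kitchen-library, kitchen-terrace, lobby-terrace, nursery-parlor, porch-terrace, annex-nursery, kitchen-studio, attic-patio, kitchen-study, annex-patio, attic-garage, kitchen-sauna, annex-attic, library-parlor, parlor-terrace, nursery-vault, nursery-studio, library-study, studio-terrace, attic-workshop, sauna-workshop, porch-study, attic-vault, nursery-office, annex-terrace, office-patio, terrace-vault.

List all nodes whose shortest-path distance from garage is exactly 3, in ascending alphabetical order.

kitchen, lobby, parlor, sauna, studio, study

Level 0: garage
Level 1: attic, office, vault
Level 2: annex, nursery, patio, porch, terrace, workshop
Level 3: kitchen, lobby, parlor, sauna, studio, study
Level 4: library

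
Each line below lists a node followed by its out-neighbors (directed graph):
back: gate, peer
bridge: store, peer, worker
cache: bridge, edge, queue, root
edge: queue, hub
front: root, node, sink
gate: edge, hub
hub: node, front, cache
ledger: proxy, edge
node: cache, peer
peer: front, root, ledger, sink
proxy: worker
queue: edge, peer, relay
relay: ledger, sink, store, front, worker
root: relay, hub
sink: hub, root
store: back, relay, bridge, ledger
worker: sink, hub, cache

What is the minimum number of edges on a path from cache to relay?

2

Level 0: cache
Level 1: bridge, edge, queue, root
Level 2: hub, peer, relay, store, worker
Level 3: back, front, ledger, node, sink
Level 4: gate, proxy
relay first appears at level 2.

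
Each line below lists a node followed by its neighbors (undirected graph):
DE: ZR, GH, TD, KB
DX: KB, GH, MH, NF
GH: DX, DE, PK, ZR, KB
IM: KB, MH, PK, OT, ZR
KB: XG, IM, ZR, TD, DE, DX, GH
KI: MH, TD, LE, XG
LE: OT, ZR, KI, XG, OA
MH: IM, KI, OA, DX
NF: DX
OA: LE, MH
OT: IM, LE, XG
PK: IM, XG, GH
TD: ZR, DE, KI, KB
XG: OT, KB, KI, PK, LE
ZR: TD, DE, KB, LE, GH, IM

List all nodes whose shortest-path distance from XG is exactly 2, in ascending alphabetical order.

Level 0: XG
Level 1: KB, KI, LE, OT, PK
Level 2: DE, DX, GH, IM, MH, OA, TD, ZR
Level 3: NF

DE, DX, GH, IM, MH, OA, TD, ZR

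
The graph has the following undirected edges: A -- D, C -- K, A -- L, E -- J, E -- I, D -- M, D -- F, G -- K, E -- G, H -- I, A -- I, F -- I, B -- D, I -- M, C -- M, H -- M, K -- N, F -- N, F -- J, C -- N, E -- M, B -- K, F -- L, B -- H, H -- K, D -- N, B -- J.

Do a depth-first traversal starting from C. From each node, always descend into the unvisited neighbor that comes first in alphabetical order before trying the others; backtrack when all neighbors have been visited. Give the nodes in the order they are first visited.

C K B D A I E G J F L N M H

Visit C
C → K
K → B
B → D
D → A
A → I
I → E
E → G
E → J
J → F
F → L
F → N
E → M
M → H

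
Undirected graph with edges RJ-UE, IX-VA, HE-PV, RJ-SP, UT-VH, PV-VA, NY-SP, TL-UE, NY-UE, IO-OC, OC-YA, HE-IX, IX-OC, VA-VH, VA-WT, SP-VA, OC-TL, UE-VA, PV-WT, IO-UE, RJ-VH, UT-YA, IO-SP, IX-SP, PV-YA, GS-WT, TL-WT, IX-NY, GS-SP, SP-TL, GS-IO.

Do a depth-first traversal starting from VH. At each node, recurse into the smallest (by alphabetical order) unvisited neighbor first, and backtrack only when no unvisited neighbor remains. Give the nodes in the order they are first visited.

Visit VH
VH → RJ
RJ → SP
SP → GS
GS → IO
IO → OC
OC → IX
IX → HE
HE → PV
PV → VA
VA → UE
UE → NY
UE → TL
TL → WT
PV → YA
YA → UT

VH, RJ, SP, GS, IO, OC, IX, HE, PV, VA, UE, NY, TL, WT, YA, UT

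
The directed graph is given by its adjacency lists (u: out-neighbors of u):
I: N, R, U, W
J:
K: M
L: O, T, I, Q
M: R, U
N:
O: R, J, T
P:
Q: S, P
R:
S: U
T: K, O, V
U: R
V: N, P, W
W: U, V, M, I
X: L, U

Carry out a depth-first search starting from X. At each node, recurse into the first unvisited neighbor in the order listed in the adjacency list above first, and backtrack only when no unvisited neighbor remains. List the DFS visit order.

Visit X
X → L
L → O
O → R
O → J
O → T
T → K
K → M
M → U
T → V
V → N
V → P
V → W
W → I
L → Q
Q → S

X → L → O → R → J → T → K → M → U → V → N → P → W → I → Q → S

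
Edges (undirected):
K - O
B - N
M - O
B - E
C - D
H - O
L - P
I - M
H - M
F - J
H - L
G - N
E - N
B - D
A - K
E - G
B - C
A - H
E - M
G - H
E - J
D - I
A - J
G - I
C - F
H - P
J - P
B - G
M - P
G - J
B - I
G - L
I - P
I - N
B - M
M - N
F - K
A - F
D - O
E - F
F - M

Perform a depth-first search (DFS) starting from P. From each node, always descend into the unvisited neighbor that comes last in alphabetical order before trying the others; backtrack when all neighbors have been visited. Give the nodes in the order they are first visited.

P M O K F J G N I D C B E L H A

Visit P
P → M
M → O
O → K
K → F
F → J
J → G
G → N
N → I
I → D
D → C
C → B
B → E
G → L
L → H
H → A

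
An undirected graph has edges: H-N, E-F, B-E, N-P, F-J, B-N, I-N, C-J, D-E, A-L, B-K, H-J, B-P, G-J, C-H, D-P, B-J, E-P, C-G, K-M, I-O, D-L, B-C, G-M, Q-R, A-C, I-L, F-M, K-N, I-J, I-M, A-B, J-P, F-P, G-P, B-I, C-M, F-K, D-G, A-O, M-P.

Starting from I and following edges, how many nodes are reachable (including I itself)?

16

BFS from I visits: I, O, N, M, L, J, B, A, P, K, H, G, F, C, D, E
Reachable nodes: 16 of 18 total.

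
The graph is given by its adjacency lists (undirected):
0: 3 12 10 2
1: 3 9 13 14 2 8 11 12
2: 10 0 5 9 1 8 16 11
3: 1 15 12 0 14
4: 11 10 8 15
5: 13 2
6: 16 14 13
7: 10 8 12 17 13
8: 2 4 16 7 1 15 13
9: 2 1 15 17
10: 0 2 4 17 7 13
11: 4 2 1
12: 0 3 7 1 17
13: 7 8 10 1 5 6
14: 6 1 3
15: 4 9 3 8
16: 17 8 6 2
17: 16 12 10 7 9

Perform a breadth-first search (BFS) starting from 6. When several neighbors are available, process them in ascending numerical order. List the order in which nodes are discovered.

Visit 6; enqueue 13, 14, 16 → queue [13, 14, 16]
Visit 13; enqueue 1, 5, 7, 8, 10 → queue [14, 16, 1, 5, 7, 8, 10]
Visit 14; enqueue 3 → queue [16, 1, 5, 7, 8, 10, 3]
Visit 16; enqueue 2, 17 → queue [1, 5, 7, 8, 10, 3, 2, 17]
Visit 1; enqueue 9, 11, 12 → queue [5, 7, 8, 10, 3, 2, 17, 9, 11, 12]
Visit 5 → queue [7, 8, 10, 3, 2, 17, 9, 11, 12]
Visit 7 → queue [8, 10, 3, 2, 17, 9, 11, 12]
Visit 8; enqueue 4, 15 → queue [10, 3, 2, 17, 9, 11, 12, 4, 15]
Visit 10; enqueue 0 → queue [3, 2, 17, 9, 11, 12, 4, 15, 0]
Visit 3 → queue [2, 17, 9, 11, 12, 4, 15, 0]
Visit 2 → queue [17, 9, 11, 12, 4, 15, 0]
Visit 17 → queue [9, 11, 12, 4, 15, 0]
Visit 9 → queue [11, 12, 4, 15, 0]
Visit 11 → queue [12, 4, 15, 0]
Visit 12 → queue [4, 15, 0]
Visit 4 → queue [15, 0]
Visit 15 → queue [0]
Visit 0 → queue []

6 13 14 16 1 5 7 8 10 3 2 17 9 11 12 4 15 0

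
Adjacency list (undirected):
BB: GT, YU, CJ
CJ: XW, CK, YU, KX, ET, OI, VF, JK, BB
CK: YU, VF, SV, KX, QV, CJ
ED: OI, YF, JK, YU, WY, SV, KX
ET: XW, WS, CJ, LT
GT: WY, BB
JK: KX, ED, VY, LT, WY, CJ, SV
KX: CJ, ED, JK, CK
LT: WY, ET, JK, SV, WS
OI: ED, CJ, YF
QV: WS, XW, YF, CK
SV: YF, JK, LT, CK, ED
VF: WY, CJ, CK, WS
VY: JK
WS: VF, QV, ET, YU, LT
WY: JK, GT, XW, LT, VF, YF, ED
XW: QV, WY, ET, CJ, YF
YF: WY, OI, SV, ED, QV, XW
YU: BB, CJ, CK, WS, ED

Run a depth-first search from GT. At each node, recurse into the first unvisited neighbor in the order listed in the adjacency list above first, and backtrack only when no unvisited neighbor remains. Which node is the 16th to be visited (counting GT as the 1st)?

SV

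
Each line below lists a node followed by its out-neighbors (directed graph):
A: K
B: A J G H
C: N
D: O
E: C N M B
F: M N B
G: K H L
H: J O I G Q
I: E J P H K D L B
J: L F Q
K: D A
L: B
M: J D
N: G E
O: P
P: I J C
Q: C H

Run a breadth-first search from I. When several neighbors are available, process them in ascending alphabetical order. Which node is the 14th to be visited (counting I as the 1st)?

M

Visit I; enqueue B, D, E, H, J, K, L, P → queue [B, D, E, H, J, K, L, P]
Visit B; enqueue A, G → queue [D, E, H, J, K, L, P, A, G]
Visit D; enqueue O → queue [E, H, J, K, L, P, A, G, O]
Visit E; enqueue C, M, N → queue [H, J, K, L, P, A, G, O, C, M, N]
Visit H; enqueue Q → queue [J, K, L, P, A, G, O, C, M, N, Q]
Visit J; enqueue F → queue [K, L, P, A, G, O, C, M, N, Q, F]
Visit K → queue [L, P, A, G, O, C, M, N, Q, F]
Visit L → queue [P, A, G, O, C, M, N, Q, F]
Visit P → queue [A, G, O, C, M, N, Q, F]
Visit A → queue [G, O, C, M, N, Q, F]
Visit G → queue [O, C, M, N, Q, F]
Visit O → queue [C, M, N, Q, F]
Visit C → queue [M, N, Q, F]
Visit M → queue [N, Q, F]
Visit N → queue [Q, F]
Visit Q → queue [F]
Visit F → queue []

Visit order: I, B, D, E, H, J, K, L, P, A, G, O, C, M, N, Q, F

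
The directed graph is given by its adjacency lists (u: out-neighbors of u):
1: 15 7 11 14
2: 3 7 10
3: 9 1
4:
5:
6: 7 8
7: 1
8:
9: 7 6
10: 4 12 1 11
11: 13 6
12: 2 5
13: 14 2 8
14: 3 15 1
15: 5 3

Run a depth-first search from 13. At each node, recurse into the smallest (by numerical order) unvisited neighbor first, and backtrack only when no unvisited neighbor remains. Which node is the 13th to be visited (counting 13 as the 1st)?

Visit 13
13 → 2
2 → 3
3 → 1
1 → 7
1 → 11
11 → 6
6 → 8
1 → 14
14 → 15
15 → 5
3 → 9
2 → 10
10 → 4
10 → 12

Visit order: 13, 2, 3, 1, 7, 11, 6, 8, 14, 15, 5, 9, 10, 4, 12

10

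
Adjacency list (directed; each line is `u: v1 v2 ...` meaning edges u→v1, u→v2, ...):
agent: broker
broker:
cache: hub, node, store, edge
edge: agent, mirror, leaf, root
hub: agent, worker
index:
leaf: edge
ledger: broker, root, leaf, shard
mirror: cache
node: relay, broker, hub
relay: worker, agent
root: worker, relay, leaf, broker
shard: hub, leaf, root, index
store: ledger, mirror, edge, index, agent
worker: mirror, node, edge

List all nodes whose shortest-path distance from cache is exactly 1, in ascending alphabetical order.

edge, hub, node, store

Level 0: cache
Level 1: edge, hub, node, store
Level 2: agent, broker, index, leaf, ledger, mirror, relay, root, worker
Level 3: shard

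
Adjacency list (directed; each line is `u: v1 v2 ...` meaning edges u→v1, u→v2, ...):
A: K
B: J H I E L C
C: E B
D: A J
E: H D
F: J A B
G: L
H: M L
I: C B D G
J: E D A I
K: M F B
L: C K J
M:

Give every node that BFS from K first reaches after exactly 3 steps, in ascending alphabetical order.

D, G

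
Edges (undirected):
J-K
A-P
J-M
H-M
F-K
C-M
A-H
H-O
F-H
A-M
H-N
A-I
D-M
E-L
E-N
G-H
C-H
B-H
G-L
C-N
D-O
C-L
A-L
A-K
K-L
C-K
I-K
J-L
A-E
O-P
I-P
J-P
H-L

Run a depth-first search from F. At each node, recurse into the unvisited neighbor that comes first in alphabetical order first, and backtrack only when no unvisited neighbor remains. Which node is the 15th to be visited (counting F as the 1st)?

Visit F
F → H
H → A
A → E
E → L
L → C
C → K
K → I
I → P
P → J
J → M
M → D
D → O
C → N
L → G
H → B

Visit order: F, H, A, E, L, C, K, I, P, J, M, D, O, N, G, B

G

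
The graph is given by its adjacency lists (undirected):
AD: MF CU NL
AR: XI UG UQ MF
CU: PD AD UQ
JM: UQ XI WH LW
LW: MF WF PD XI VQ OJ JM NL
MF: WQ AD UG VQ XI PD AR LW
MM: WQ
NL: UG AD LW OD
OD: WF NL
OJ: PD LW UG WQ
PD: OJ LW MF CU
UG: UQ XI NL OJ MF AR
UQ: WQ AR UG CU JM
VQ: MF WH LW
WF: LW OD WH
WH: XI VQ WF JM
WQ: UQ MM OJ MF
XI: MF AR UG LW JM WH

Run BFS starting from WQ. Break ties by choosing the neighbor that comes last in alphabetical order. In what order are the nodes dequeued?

Visit WQ; enqueue UQ, OJ, MM, MF → queue [UQ, OJ, MM, MF]
Visit UQ; enqueue UG, JM, CU, AR → queue [OJ, MM, MF, UG, JM, CU, AR]
Visit OJ; enqueue PD, LW → queue [MM, MF, UG, JM, CU, AR, PD, LW]
Visit MM → queue [MF, UG, JM, CU, AR, PD, LW]
Visit MF; enqueue XI, VQ, AD → queue [UG, JM, CU, AR, PD, LW, XI, VQ, AD]
Visit UG; enqueue NL → queue [JM, CU, AR, PD, LW, XI, VQ, AD, NL]
Visit JM; enqueue WH → queue [CU, AR, PD, LW, XI, VQ, AD, NL, WH]
Visit CU → queue [AR, PD, LW, XI, VQ, AD, NL, WH]
Visit AR → queue [PD, LW, XI, VQ, AD, NL, WH]
Visit PD → queue [LW, XI, VQ, AD, NL, WH]
Visit LW; enqueue WF → queue [XI, VQ, AD, NL, WH, WF]
Visit XI → queue [VQ, AD, NL, WH, WF]
Visit VQ → queue [AD, NL, WH, WF]
Visit AD → queue [NL, WH, WF]
Visit NL; enqueue OD → queue [WH, WF, OD]
Visit WH → queue [WF, OD]
Visit WF → queue [OD]
Visit OD → queue []

WQ -> UQ -> OJ -> MM -> MF -> UG -> JM -> CU -> AR -> PD -> LW -> XI -> VQ -> AD -> NL -> WH -> WF -> OD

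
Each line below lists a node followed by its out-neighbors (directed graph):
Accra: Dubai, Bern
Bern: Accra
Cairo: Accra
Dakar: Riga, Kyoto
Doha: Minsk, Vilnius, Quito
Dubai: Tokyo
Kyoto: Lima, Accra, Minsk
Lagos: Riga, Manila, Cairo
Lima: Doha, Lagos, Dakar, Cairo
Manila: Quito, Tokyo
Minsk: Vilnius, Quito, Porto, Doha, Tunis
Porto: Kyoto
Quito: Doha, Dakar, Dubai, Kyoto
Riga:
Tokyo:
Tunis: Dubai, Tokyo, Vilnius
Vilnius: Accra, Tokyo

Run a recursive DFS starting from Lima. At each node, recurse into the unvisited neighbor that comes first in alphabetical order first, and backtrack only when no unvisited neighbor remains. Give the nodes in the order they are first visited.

Lima Cairo Accra Bern Dubai Tokyo Dakar Kyoto Minsk Doha Quito Vilnius Porto Tunis Riga Lagos Manila

Visit Lima
Lima → Cairo
Cairo → Accra
Accra → Bern
Accra → Dubai
Dubai → Tokyo
Lima → Dakar
Dakar → Kyoto
Kyoto → Minsk
Minsk → Doha
Doha → Quito
Doha → Vilnius
Minsk → Porto
Minsk → Tunis
Dakar → Riga
Lima → Lagos
Lagos → Manila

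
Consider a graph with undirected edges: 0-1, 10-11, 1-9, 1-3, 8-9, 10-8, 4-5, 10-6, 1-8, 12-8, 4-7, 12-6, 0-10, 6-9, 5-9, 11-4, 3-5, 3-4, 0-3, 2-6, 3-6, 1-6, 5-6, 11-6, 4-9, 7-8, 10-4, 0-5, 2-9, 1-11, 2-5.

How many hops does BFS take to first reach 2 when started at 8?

Level 0: 8
Level 1: 1, 7, 9, 10, 12
Level 2: 0, 2, 3, 4, 5, 6, 11
2 first appears at level 2.

2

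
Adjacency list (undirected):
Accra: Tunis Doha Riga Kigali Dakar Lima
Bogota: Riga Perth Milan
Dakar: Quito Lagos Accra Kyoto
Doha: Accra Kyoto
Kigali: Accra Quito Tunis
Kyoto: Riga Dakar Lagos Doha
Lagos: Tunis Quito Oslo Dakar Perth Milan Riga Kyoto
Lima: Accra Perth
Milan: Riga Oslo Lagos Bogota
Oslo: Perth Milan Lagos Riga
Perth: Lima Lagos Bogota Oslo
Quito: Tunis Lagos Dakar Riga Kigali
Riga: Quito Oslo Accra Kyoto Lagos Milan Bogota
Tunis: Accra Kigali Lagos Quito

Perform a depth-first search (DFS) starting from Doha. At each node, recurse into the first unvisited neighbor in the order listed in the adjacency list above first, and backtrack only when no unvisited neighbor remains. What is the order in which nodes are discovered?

Doha, Accra, Tunis, Kigali, Quito, Lagos, Oslo, Perth, Lima, Bogota, Riga, Kyoto, Dakar, Milan

Visit Doha
Doha → Accra
Accra → Tunis
Tunis → Kigali
Kigali → Quito
Quito → Lagos
Lagos → Oslo
Oslo → Perth
Perth → Lima
Perth → Bogota
Bogota → Riga
Riga → Kyoto
Kyoto → Dakar
Riga → Milan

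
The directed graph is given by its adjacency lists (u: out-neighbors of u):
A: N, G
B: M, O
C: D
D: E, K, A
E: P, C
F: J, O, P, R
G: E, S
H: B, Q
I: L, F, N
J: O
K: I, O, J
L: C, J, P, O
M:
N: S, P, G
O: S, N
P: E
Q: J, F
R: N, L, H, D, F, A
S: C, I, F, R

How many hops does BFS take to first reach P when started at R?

Level 0: R
Level 1: A, D, F, H, L, N
Level 2: B, C, E, G, J, K, O, P, Q, S
Level 3: I, M
P first appears at level 2.

2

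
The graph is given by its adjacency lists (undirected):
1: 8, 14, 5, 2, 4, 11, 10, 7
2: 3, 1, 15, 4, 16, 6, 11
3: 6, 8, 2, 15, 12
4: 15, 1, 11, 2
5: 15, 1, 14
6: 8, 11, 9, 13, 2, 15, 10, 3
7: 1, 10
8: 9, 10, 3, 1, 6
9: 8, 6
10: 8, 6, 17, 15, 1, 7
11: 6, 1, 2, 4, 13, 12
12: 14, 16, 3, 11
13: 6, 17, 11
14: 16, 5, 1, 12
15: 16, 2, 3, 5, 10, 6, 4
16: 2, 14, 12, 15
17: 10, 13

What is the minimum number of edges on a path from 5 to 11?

2

Level 0: 5
Level 1: 1, 14, 15
Level 2: 2, 3, 4, 6, 7, 8, 10, 11, 12, 16
Level 3: 9, 13, 17
11 first appears at level 2.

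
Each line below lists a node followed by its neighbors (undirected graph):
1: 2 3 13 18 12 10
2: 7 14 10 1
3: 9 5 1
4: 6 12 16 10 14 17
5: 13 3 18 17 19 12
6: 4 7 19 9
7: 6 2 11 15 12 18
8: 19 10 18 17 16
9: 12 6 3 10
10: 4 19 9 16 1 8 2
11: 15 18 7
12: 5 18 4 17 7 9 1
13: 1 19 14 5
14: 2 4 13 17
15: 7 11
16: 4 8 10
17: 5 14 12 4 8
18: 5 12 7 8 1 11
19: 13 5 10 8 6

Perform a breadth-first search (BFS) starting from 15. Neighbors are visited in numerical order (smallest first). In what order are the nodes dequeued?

15, 7, 11, 2, 6, 12, 18, 1, 10, 14, 4, 9, 19, 5, 17, 8, 3, 13, 16

Visit 15; enqueue 7, 11 → queue [7, 11]
Visit 7; enqueue 2, 6, 12, 18 → queue [11, 2, 6, 12, 18]
Visit 11 → queue [2, 6, 12, 18]
Visit 2; enqueue 1, 10, 14 → queue [6, 12, 18, 1, 10, 14]
Visit 6; enqueue 4, 9, 19 → queue [12, 18, 1, 10, 14, 4, 9, 19]
Visit 12; enqueue 5, 17 → queue [18, 1, 10, 14, 4, 9, 19, 5, 17]
Visit 18; enqueue 8 → queue [1, 10, 14, 4, 9, 19, 5, 17, 8]
Visit 1; enqueue 3, 13 → queue [10, 14, 4, 9, 19, 5, 17, 8, 3, 13]
Visit 10; enqueue 16 → queue [14, 4, 9, 19, 5, 17, 8, 3, 13, 16]
Visit 14 → queue [4, 9, 19, 5, 17, 8, 3, 13, 16]
Visit 4 → queue [9, 19, 5, 17, 8, 3, 13, 16]
Visit 9 → queue [19, 5, 17, 8, 3, 13, 16]
Visit 19 → queue [5, 17, 8, 3, 13, 16]
Visit 5 → queue [17, 8, 3, 13, 16]
Visit 17 → queue [8, 3, 13, 16]
Visit 8 → queue [3, 13, 16]
Visit 3 → queue [13, 16]
Visit 13 → queue [16]
Visit 16 → queue []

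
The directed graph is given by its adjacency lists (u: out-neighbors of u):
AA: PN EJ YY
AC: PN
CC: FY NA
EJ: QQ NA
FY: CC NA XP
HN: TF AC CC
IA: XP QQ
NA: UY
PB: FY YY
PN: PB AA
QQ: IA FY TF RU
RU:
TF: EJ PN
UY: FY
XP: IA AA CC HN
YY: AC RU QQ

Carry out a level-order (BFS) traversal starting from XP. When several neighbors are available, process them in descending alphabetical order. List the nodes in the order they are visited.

Visit XP; enqueue IA, HN, CC, AA → queue [IA, HN, CC, AA]
Visit IA; enqueue QQ → queue [HN, CC, AA, QQ]
Visit HN; enqueue TF, AC → queue [CC, AA, QQ, TF, AC]
Visit CC; enqueue NA, FY → queue [AA, QQ, TF, AC, NA, FY]
Visit AA; enqueue YY, PN, EJ → queue [QQ, TF, AC, NA, FY, YY, PN, EJ]
Visit QQ; enqueue RU → queue [TF, AC, NA, FY, YY, PN, EJ, RU]
Visit TF → queue [AC, NA, FY, YY, PN, EJ, RU]
Visit AC → queue [NA, FY, YY, PN, EJ, RU]
Visit NA; enqueue UY → queue [FY, YY, PN, EJ, RU, UY]
Visit FY → queue [YY, PN, EJ, RU, UY]
Visit YY → queue [PN, EJ, RU, UY]
Visit PN; enqueue PB → queue [EJ, RU, UY, PB]
Visit EJ → queue [RU, UY, PB]
Visit RU → queue [UY, PB]
Visit UY → queue [PB]
Visit PB → queue []

XP -> IA -> HN -> CC -> AA -> QQ -> TF -> AC -> NA -> FY -> YY -> PN -> EJ -> RU -> UY -> PB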